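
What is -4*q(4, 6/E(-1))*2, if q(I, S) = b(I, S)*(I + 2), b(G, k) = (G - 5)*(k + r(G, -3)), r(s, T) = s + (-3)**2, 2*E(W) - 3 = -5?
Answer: 336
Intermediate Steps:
E(W) = -1 (E(W) = 3/2 + (1/2)*(-5) = 3/2 - 5/2 = -1)
r(s, T) = 9 + s (r(s, T) = s + 9 = 9 + s)
b(G, k) = (-5 + G)*(9 + G + k) (b(G, k) = (G - 5)*(k + (9 + G)) = (-5 + G)*(9 + G + k))
q(I, S) = (2 + I)*(-45 + I**2 - 5*S + 4*I + I*S) (q(I, S) = (-45 + I**2 - 5*S + 4*I + I*S)*(I + 2) = (-45 + I**2 - 5*S + 4*I + I*S)*(2 + I) = (2 + I)*(-45 + I**2 - 5*S + 4*I + I*S))
-4*q(4, 6/E(-1))*2 = -4*(2 + 4)*(-45 - 5*4 - 30/(-1) + 4*(6/(-1)) + 4*(9 + 4))*2 = -24*(-45 - 20 - 30*(-1) + 4*(6*(-1)) + 4*13)*2 = -24*(-45 - 20 - 5*(-6) + 4*(-6) + 52)*2 = -24*(-45 - 20 + 30 - 24 + 52)*2 = -24*(-7)*2 = -4*(-42)*2 = 168*2 = 336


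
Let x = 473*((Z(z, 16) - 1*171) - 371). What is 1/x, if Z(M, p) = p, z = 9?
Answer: -1/248798 ≈ -4.0193e-6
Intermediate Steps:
x = -248798 (x = 473*((16 - 1*171) - 371) = 473*((16 - 171) - 371) = 473*(-155 - 371) = 473*(-526) = -248798)
1/x = 1/(-248798) = -1/248798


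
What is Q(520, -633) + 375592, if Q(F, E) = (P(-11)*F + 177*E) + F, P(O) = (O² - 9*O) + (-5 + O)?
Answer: 370151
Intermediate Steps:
P(O) = -5 + O² - 8*O
Q(F, E) = 177*E + 205*F (Q(F, E) = ((-5 + (-11)² - 8*(-11))*F + 177*E) + F = ((-5 + 121 + 88)*F + 177*E) + F = (204*F + 177*E) + F = (177*E + 204*F) + F = 177*E + 205*F)
Q(520, -633) + 375592 = (177*(-633) + 205*520) + 375592 = (-112041 + 106600) + 375592 = -5441 + 375592 = 370151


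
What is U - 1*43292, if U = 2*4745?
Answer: -33802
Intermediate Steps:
U = 9490
U - 1*43292 = 9490 - 1*43292 = 9490 - 43292 = -33802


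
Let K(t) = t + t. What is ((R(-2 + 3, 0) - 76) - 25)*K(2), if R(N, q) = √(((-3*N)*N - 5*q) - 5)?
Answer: -404 + 8*I*√2 ≈ -404.0 + 11.314*I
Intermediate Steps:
K(t) = 2*t
R(N, q) = √(-5 - 5*q - 3*N²) (R(N, q) = √((-3*N² - 5*q) - 5) = √((-5*q - 3*N²) - 5) = √(-5 - 5*q - 3*N²))
((R(-2 + 3, 0) - 76) - 25)*K(2) = ((√(-5 - 5*0 - 3*(-2 + 3)²) - 76) - 25)*(2*2) = ((√(-5 + 0 - 3*1²) - 76) - 25)*4 = ((√(-5 + 0 - 3*1) - 76) - 25)*4 = ((√(-5 + 0 - 3) - 76) - 25)*4 = ((√(-8) - 76) - 25)*4 = ((2*I*√2 - 76) - 25)*4 = ((-76 + 2*I*√2) - 25)*4 = (-101 + 2*I*√2)*4 = -404 + 8*I*√2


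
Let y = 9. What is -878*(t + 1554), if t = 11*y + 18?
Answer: -1467138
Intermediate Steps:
t = 117 (t = 11*9 + 18 = 99 + 18 = 117)
-878*(t + 1554) = -878*(117 + 1554) = -878*1671 = -1467138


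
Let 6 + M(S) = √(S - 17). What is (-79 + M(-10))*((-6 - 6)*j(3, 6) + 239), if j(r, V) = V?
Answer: -14195 + 501*I*√3 ≈ -14195.0 + 867.76*I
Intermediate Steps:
M(S) = -6 + √(-17 + S) (M(S) = -6 + √(S - 17) = -6 + √(-17 + S))
(-79 + M(-10))*((-6 - 6)*j(3, 6) + 239) = (-79 + (-6 + √(-17 - 10)))*((-6 - 6)*6 + 239) = (-79 + (-6 + √(-27)))*(-12*6 + 239) = (-79 + (-6 + 3*I*√3))*(-72 + 239) = (-85 + 3*I*√3)*167 = -14195 + 501*I*√3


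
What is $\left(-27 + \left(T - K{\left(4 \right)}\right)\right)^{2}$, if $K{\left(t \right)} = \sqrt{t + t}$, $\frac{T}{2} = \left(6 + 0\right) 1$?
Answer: $233 + 60 \sqrt{2} \approx 317.85$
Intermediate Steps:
$T = 12$ ($T = 2 \left(6 + 0\right) 1 = 2 \cdot 6 \cdot 1 = 2 \cdot 6 = 12$)
$K{\left(t \right)} = \sqrt{2} \sqrt{t}$ ($K{\left(t \right)} = \sqrt{2 t} = \sqrt{2} \sqrt{t}$)
$\left(-27 + \left(T - K{\left(4 \right)}\right)\right)^{2} = \left(-27 + \left(12 - \sqrt{2} \sqrt{4}\right)\right)^{2} = \left(-27 + \left(12 - \sqrt{2} \cdot 2\right)\right)^{2} = \left(-27 + \left(12 - 2 \sqrt{2}\right)\right)^{2} = \left(-15 - 2 \sqrt{2}\right)^{2}$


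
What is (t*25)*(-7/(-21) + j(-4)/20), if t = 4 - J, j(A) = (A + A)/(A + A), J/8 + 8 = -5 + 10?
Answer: 805/3 ≈ 268.33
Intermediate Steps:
J = -24 (J = -64 + 8*(-5 + 10) = -64 + 8*5 = -64 + 40 = -24)
j(A) = 1 (j(A) = (2*A)/((2*A)) = (2*A)*(1/(2*A)) = 1)
t = 28 (t = 4 - 1*(-24) = 4 + 24 = 28)
(t*25)*(-7/(-21) + j(-4)/20) = (28*25)*(-7/(-21) + 1/20) = 700*(-7*(-1/21) + 1*(1/20)) = 700*(1/3 + 1/20) = 700*(23/60) = 805/3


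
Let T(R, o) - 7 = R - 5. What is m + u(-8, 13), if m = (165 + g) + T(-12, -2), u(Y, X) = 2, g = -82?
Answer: 75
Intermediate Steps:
T(R, o) = 2 + R (T(R, o) = 7 + (R - 5) = 7 + (-5 + R) = 2 + R)
m = 73 (m = (165 - 82) + (2 - 12) = 83 - 10 = 73)
m + u(-8, 13) = 73 + 2 = 75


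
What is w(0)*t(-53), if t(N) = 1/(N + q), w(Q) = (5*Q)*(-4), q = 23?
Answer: 0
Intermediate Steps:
w(Q) = -20*Q
t(N) = 1/(23 + N) (t(N) = 1/(N + 23) = 1/(23 + N))
w(0)*t(-53) = (-20*0)/(23 - 53) = 0/(-30) = 0*(-1/30) = 0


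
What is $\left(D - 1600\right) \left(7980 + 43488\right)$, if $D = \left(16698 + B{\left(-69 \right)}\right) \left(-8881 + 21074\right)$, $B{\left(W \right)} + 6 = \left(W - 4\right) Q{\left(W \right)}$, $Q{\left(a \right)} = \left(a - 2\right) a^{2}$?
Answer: $15496047135463620$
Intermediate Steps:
$Q{\left(a \right)} = a^{2} \left(-2 + a\right)$ ($Q{\left(a \right)} = \left(-2 + a\right) a^{2} = a^{2} \left(-2 + a\right)$)
$B{\left(W \right)} = -6 + W^{2} \left(-4 + W\right) \left(-2 + W\right)$ ($B{\left(W \right)} = -6 + \left(W - 4\right) W^{2} \left(-2 + W\right) = -6 + \left(-4 + W\right) W^{2} \left(-2 + W\right) = -6 + W^{2} \left(-4 + W\right) \left(-2 + W\right)$)
$D = 301081200315$ ($D = \left(16698 + \left(-6 + \left(-69\right)^{4} - 6 \left(-69\right)^{3} + 8 \left(-69\right)^{2}\right)\right) \left(-8881 + 21074\right) = \left(16698 + \left(-6 + 22667121 - -1971054 + 8 \cdot 4761\right)\right) 12193 = \left(16698 + \left(-6 + 22667121 + 1971054 + 38088\right)\right) 12193 = \left(16698 + 24676257\right) 12193 = 24692955 \cdot 12193 = 301081200315$)
$\left(D - 1600\right) \left(7980 + 43488\right) = \left(301081200315 - 1600\right) \left(7980 + 43488\right) = 301081198715 \cdot 51468 = 15496047135463620$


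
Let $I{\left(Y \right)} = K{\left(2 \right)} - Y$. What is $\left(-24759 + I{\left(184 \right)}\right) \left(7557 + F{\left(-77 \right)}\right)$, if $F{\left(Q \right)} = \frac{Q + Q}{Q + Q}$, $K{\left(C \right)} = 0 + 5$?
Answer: $-188481404$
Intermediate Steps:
$K{\left(C \right)} = 5$
$F{\left(Q \right)} = 1$ ($F{\left(Q \right)} = \frac{2 Q}{2 Q} = 2 Q \frac{1}{2 Q} = 1$)
$I{\left(Y \right)} = 5 - Y$
$\left(-24759 + I{\left(184 \right)}\right) \left(7557 + F{\left(-77 \right)}\right) = \left(-24759 + \left(5 - 184\right)\right) \left(7557 + 1\right) = \left(-24759 + \left(5 - 184\right)\right) 7558 = \left(-24759 - 179\right) 7558 = \left(-24938\right) 7558 = -188481404$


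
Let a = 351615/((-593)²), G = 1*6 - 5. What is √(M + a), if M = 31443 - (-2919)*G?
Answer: √12083714553/593 ≈ 185.37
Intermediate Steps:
G = 1 (G = 6 - 5 = 1)
M = 34362 (M = 31443 - (-2919) = 31443 - 1*(-2919) = 31443 + 2919 = 34362)
a = 351615/351649 ≈ 0.99990
√(M + a) = √(34362 + 351615/351649) = √(12083714553/351649) = √12083714553/593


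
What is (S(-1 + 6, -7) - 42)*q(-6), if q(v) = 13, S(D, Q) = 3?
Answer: -507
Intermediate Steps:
(S(-1 + 6, -7) - 42)*q(-6) = (3 - 42)*13 = -39*13 = -507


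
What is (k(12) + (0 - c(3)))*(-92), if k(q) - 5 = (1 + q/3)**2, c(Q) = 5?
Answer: -2300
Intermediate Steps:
k(q) = 5 + (1 + q/3)**2
(k(12) + (0 - c(3)))*(-92) = ((5 + (3 + 12)**2/9) + (0 - 1*5))*(-92) = ((5 + (1/9)*15**2) + (0 - 5))*(-92) = ((5 + (1/9)*225) - 5)*(-92) = ((5 + 25) - 5)*(-92) = (30 - 5)*(-92) = 25*(-92) = -2300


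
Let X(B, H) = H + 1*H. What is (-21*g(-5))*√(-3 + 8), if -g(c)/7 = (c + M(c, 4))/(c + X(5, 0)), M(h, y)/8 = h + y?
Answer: 1911*√5/5 ≈ 854.63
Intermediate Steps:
M(h, y) = 8*h + 8*y (M(h, y) = 8*(h + y) = 8*h + 8*y)
X(B, H) = 2*H (X(B, H) = H + H = 2*H)
g(c) = -7*(32 + 9*c)/c (g(c) = -7*(c + (8*c + 8*4))/(c + 2*0) = -7*(c + (8*c + 32))/(c + 0) = -7*(c + (32 + 8*c))/c = -7*(32 + 9*c)/c)
(-21*g(-5))*√(-3 + 8) = (-21*(-63 - 224/(-5)))*√(-3 + 8) = (-21*(-63 - 224*(-⅕)))*√5 = (-21*(-63 + 224/5))*√5 = (-21*(-91/5))*√5 = 1911*√5/5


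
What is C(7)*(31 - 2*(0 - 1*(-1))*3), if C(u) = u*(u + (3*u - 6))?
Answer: 3850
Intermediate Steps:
C(u) = u*(-6 + 4*u) (C(u) = u*(u + (-6 + 3*u)) = u*(-6 + 4*u))
C(7)*(31 - 2*(0 - 1*(-1))*3) = (2*7*(-3 + 2*7))*(31 - 2*(0 - 1*(-1))*3) = (2*7*(-3 + 14))*(31 - 2*(0 + 1)*3) = (2*7*11)*(31 - 2*1*3) = 154*(31 - 2*3) = 154*(31 - 6) = 154*25 = 3850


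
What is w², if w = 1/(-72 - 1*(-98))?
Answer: 1/676 ≈ 0.0014793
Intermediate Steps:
w = 1/26 (w = 1/(-72 + 98) = 1/26 ≈ 0.038462)
w² = (1/26)² = 1/676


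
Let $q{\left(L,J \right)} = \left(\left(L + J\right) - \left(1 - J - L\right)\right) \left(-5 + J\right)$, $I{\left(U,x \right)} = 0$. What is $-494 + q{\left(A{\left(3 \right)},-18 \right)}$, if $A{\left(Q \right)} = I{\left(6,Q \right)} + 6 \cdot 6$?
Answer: $-1299$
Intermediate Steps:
$A{\left(Q \right)} = 36$ ($A{\left(Q \right)} = 0 + 6 \cdot 6 = 0 + 36 = 36$)
$q{\left(L,J \right)} = \left(-5 + J\right) \left(-1 + 2 J + 2 L\right)$ ($q{\left(L,J \right)} = \left(\left(J + L\right) - \left(1 - J - L\right)\right) \left(-5 + J\right) = \left(\left(J + L\right) + \left(-1 + J + L\right)\right) \left(-5 + J\right) = \left(-1 + 2 J + 2 L\right) \left(-5 + J\right) = \left(-5 + J\right) \left(-1 + 2 J + 2 L\right)$)
$-494 + q{\left(A{\left(3 \right)},-18 \right)} = -494 + \left(5 - -198 - 360 + 2 \left(-18\right)^{2} + 2 \left(-18\right) 36\right) = -494 + \left(5 + 198 - 360 + 2 \cdot 324 - 1296\right) = -494 + \left(5 + 198 - 360 + 648 - 1296\right) = -494 - 805 = -1299$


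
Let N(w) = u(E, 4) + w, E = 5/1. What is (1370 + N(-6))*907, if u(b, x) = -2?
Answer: 1235334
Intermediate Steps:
E = 5 (E = 5*1 = 5)
N(w) = -2 + w
(1370 + N(-6))*907 = (1370 + (-2 - 6))*907 = (1370 - 8)*907 = 1362*907 = 1235334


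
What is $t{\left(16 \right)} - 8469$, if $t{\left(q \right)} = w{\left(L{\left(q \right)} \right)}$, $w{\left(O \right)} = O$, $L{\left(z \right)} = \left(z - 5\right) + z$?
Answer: $-8442$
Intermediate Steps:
$L{\left(z \right)} = -5 + 2 z$ ($L{\left(z \right)} = \left(-5 + z\right) + z = -5 + 2 z$)
$t{\left(q \right)} = -5 + 2 q$
$t{\left(16 \right)} - 8469 = \left(-5 + 2 \cdot 16\right) - 8469 = \left(-5 + 32\right) - 8469 = 27 - 8469 = -8442$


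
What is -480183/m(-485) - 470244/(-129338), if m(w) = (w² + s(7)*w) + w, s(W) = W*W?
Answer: 6183969841/4547847425 ≈ 1.3598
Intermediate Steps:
s(W) = W²
m(w) = w² + 50*w (m(w) = (w² + 7²*w) + w = (w² + 49*w) + w = w² + 50*w)
-480183/m(-485) - 470244/(-129338) = -480183*(-1/(485*(50 - 485))) - 470244/(-129338) = -480183/((-485*(-435))) - 470244*(-1/129338) = -480183/210975 + 235122/64669 = -480183*1/210975 + 235122/64669 = -160061/70325 + 235122/64669 = 6183969841/4547847425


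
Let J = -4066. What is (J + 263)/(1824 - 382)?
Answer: -3803/1442 ≈ -2.6373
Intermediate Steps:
(J + 263)/(1824 - 382) = (-4066 + 263)/(1824 - 382) = -3803/1442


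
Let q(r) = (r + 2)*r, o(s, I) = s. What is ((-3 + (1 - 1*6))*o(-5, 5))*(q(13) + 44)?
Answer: 9560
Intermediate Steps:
q(r) = r*(2 + r) (q(r) = (2 + r)*r = r*(2 + r))
((-3 + (1 - 1*6))*o(-5, 5))*(q(13) + 44) = ((-3 + (1 - 1*6))*(-5))*(13*(2 + 13) + 44) = ((-3 + (1 - 6))*(-5))*(13*15 + 44) = ((-3 - 5)*(-5))*(195 + 44) = -8*(-5)*239 = 40*239 = 9560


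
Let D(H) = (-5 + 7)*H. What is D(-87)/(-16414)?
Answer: 3/283 ≈ 0.010601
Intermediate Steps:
D(H) = 2*H
D(-87)/(-16414) = (2*(-87))/(-16414) = -174*(-1/16414) = 3/283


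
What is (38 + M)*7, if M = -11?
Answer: 189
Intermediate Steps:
(38 + M)*7 = (38 - 11)*7 = 27*7 = 189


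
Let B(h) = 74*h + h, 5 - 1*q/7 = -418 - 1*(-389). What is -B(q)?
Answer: -17850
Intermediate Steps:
q = 238 (q = 35 - 7*(-418 - 1*(-389)) = 35 - 7*(-418 + 389) = 35 - 7*(-29) = 35 + 203 = 238)
B(h) = 75*h
-B(q) = -75*238 = -1*17850 = -17850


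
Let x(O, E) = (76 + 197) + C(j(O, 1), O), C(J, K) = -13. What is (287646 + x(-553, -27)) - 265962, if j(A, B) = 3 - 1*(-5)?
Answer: 21944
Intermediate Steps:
j(A, B) = 8 (j(A, B) = 3 + 5 = 8)
x(O, E) = 260 (x(O, E) = (76 + 197) - 13 = 273 - 13 = 260)
(287646 + x(-553, -27)) - 265962 = (287646 + 260) - 265962 = 287906 - 265962 = 21944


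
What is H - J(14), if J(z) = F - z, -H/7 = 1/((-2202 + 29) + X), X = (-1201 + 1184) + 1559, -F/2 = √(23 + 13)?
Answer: 16413/631 ≈ 26.011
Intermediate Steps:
F = -12 (F = -2*√(23 + 13) = -2*√36 = -2*6 = -12)
X = 1542 (X = -17 + 1559 = 1542)
H = 7/631 (H = -7/((-2202 + 29) + 1542) = -7/(-2173 + 1542) = -7/(-631) = -7*(-1/631) = 7/631 ≈ 0.011093)
J(z) = -12 - z
H - J(14) = 7/631 - (-12 - 1*14) = 7/631 - (-12 - 14) = 7/631 - 1*(-26) = 7/631 + 26 = 16413/631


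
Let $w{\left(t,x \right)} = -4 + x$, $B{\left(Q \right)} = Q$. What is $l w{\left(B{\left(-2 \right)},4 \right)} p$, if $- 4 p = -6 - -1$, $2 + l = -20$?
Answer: $0$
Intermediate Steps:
$l = -22$ ($l = -2 - 20 = -22$)
$p = \frac{5}{4}$ ($p = - \frac{-6 - -1}{4} = - \frac{-6 + 1}{4} = \left(- \frac{1}{4}\right) \left(-5\right) = \frac{5}{4} \approx 1.25$)
$l w{\left(B{\left(-2 \right)},4 \right)} p = - 22 \left(-4 + 4\right) \frac{5}{4} = \left(-22\right) 0 \cdot \frac{5}{4} = 0 \cdot \frac{5}{4} = 0$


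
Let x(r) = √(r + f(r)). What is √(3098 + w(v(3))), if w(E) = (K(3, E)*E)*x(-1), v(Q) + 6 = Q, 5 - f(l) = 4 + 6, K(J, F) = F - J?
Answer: √(3098 + 18*I*√6) ≈ 55.661 + 0.3961*I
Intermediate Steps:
f(l) = -5 (f(l) = 5 - (4 + 6) = 5 - 1*10 = 5 - 10 = -5)
x(r) = √(-5 + r) (x(r) = √(r - 5) = √(-5 + r))
v(Q) = -6 + Q
w(E) = I*E*√6*(-3 + E) (w(E) = ((E - 1*3)*E)*√(-5 - 1) = ((E - 3)*E)*√(-6) = ((-3 + E)*E)*(I*√6) = (E*(-3 + E))*(I*√6) = I*E*√6*(-3 + E))
√(3098 + w(v(3))) = √(3098 + I*(-6 + 3)*√6*(-3 + (-6 + 3))) = √(3098 + I*(-3)*√6*(-3 - 3)) = √(3098 + I*(-3)*√6*(-6)) = √(3098 + 18*I*√6)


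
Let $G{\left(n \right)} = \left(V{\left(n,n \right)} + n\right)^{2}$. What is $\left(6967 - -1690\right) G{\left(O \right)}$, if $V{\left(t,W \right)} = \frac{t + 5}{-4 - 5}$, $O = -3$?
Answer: $\frac{7280537}{81} \approx 89883.0$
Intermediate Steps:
$V{\left(t,W \right)} = - \frac{5}{9} - \frac{t}{9}$ ($V{\left(t,W \right)} = \frac{5 + t}{-9} = \left(5 + t\right) \left(- \frac{1}{9}\right) = - \frac{5}{9} - \frac{t}{9}$)
$G{\left(n \right)} = \left(- \frac{5}{9} + \frac{8 n}{9}\right)^{2}$ ($G{\left(n \right)} = \left(\left(- \frac{5}{9} - \frac{n}{9}\right) + n\right)^{2} = \left(- \frac{5}{9} + \frac{8 n}{9}\right)^{2}$)
$\left(6967 - -1690\right) G{\left(O \right)} = \left(6967 - -1690\right) \frac{\left(-5 + 8 \left(-3\right)\right)^{2}}{81} = \left(6967 + 1690\right) \frac{\left(-5 - 24\right)^{2}}{81} = 8657 \frac{\left(-29\right)^{2}}{81} = 8657 \cdot \frac{1}{81} \cdot 841 = 8657 \cdot \frac{841}{81} = \frac{7280537}{81}$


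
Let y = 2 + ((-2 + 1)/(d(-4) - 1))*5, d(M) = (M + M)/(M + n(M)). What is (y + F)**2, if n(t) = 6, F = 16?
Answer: 361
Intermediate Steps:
d(M) = 2*M/(6 + M) (d(M) = (M + M)/(M + 6) = (2*M)/(6 + M) = 2*M/(6 + M))
y = 3 (y = 2 + ((-2 + 1)/(2*(-4)/(6 - 4) - 1))*5 = 2 - 1/(2*(-4)/2 - 1)*5 = 2 - 1/(2*(-4)*(1/2) - 1)*5 = 2 - 1/(-4 - 1)*5 = 2 - 1/(-5)*5 = 2 - 1*(-1/5)*5 = 2 + (1/5)*5 = 2 + 1 = 3)
(y + F)**2 = (3 + 16)**2 = 19**2 = 361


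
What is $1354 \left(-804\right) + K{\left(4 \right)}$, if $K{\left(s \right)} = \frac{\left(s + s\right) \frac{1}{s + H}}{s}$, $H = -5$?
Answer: $-1088618$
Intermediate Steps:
$K{\left(s \right)} = \frac{2}{-5 + s}$ ($K{\left(s \right)} = \frac{\left(s + s\right) \frac{1}{s - 5}}{s} = \frac{2 s \frac{1}{-5 + s}}{s} = \frac{2}{-5 + s}$)
$1354 \left(-804\right) + K{\left(4 \right)} = 1354 \left(-804\right) + \frac{2}{-5 + 4} = -1088616 + \frac{2}{-1} = -1088616 + 2 \left(-1\right) = -1088616 - 2 = -1088618$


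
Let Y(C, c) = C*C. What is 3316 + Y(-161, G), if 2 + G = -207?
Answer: 29237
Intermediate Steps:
G = -209 (G = -2 - 207 = -209)
Y(C, c) = C²
3316 + Y(-161, G) = 3316 + (-161)² = 3316 + 25921 = 29237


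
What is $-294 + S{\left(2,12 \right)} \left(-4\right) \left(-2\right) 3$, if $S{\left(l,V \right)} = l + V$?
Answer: $42$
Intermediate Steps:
$S{\left(l,V \right)} = V + l$
$-294 + S{\left(2,12 \right)} \left(-4\right) \left(-2\right) 3 = -294 + \left(12 + 2\right) \left(-4\right) \left(-2\right) 3 = -294 + 14 \cdot 8 \cdot 3 = -294 + 14 \cdot 24 = -294 + 336 = 42$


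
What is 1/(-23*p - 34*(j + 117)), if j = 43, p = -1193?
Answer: 1/21999 ≈ 4.5457e-5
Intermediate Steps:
1/(-23*p - 34*(j + 117)) = 1/(-23*(-1193) - 34*(43 + 117)) = 1/(27439 - 34*160) = 1/(27439 - 5440) = 1/21999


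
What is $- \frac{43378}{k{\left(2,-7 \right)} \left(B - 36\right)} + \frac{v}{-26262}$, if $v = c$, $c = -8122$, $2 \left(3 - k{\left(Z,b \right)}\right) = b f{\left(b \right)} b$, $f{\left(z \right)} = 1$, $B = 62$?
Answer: $\frac{571866617}{7340229} \approx 77.909$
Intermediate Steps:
$k{\left(Z,b \right)} = 3 - \frac{b^{2}}{2}$ ($k{\left(Z,b \right)} = 3 - \frac{b 1 b}{2} = 3 - \frac{b b}{2} = 3 - \frac{b^{2}}{2}$)
$v = -8122$
$- \frac{43378}{k{\left(2,-7 \right)} \left(B - 36\right)} + \frac{v}{-26262} = - \frac{43378}{\left(3 - \frac{\left(-7\right)^{2}}{2}\right) \left(62 - 36\right)} - \frac{8122}{-26262} = - \frac{43378}{\left(3 - \frac{49}{2}\right) 26} - - \frac{4061}{13131} = - \frac{43378}{\left(3 - \frac{49}{2}\right) 26} + \frac{4061}{13131} = - \frac{43378}{\left(- \frac{43}{2}\right) 26} + \frac{4061}{13131} = - \frac{43378}{-559} + \frac{4061}{13131} = \left(-43378\right) \left(- \frac{1}{559}\right) + \frac{4061}{13131} = \frac{43378}{559} + \frac{4061}{13131} = \frac{571866617}{7340229}$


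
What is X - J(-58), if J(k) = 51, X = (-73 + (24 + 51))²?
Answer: -47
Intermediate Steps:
X = 4 (X = (-73 + 75)² = 2² = 4)
X - J(-58) = 4 - 1*51 = 4 - 51 = -47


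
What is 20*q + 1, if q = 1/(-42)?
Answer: 11/21 ≈ 0.52381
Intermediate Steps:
q = -1/42 ≈ -0.023810
20*q + 1 = 20*(-1/42) + 1 = -10/21 + 1 = 11/21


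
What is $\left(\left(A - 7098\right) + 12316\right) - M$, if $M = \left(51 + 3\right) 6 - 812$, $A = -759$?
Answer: $4947$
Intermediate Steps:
$M = -488$ ($M = 54 \cdot 6 - 812 = 324 - 812 = -488$)
$\left(\left(A - 7098\right) + 12316\right) - M = \left(\left(-759 - 7098\right) + 12316\right) - -488 = \left(-7857 + 12316\right) + 488 = 4459 + 488 = 4947$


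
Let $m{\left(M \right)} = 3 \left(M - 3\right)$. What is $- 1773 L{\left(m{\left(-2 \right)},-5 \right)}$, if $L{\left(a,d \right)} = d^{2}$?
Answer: $-44325$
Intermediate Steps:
$m{\left(M \right)} = -9 + 3 M$ ($m{\left(M \right)} = 3 \left(-3 + M\right) = -9 + 3 M$)
$- 1773 L{\left(m{\left(-2 \right)},-5 \right)} = - 1773 \left(-5\right)^{2} = \left(-1773\right) 25 = -44325$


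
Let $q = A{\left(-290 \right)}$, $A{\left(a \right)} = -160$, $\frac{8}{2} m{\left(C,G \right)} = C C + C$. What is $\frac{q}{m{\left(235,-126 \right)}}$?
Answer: $- \frac{32}{2773} \approx -0.01154$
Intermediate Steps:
$m{\left(C,G \right)} = \frac{C}{4} + \frac{C^{2}}{4}$ ($m{\left(C,G \right)} = \frac{C C + C}{4} = \frac{C^{2} + C}{4} = \frac{C + C^{2}}{4} = \frac{C}{4} + \frac{C^{2}}{4}$)
$q = -160$
$\frac{q}{m{\left(235,-126 \right)}} = - \frac{160}{\frac{1}{4} \cdot 235 \left(1 + 235\right)} = - \frac{160}{\frac{1}{4} \cdot 235 \cdot 236} = - \frac{160}{13865} = \left(-160\right) \frac{1}{13865} = - \frac{32}{2773}$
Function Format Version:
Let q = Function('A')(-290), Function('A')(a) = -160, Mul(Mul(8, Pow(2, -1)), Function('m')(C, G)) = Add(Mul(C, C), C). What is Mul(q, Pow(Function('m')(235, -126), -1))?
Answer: Rational(-32, 2773) ≈ -0.011540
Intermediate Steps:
Function('m')(C, G) = Add(Mul(Rational(1, 4), C), Mul(Rational(1, 4), Pow(C, 2))) (Function('m')(C, G) = Mul(Rational(1, 4), Add(Mul(C, C), C)) = Mul(Rational(1, 4), Add(Pow(C, 2), C)) = Mul(Rational(1, 4), Add(C, Pow(C, 2))) = Add(Mul(Rational(1, 4), C), Mul(Rational(1, 4), Pow(C, 2))))
q = -160
Mul(q, Pow(Function('m')(235, -126), -1)) = Mul(-160, Pow(Mul(Rational(1, 4), 235, Add(1, 235)), -1)) = Mul(-160, Pow(Mul(Rational(1, 4), 235, 236), -1)) = Mul(-160, Pow(13865, -1)) = Mul(-160, Rational(1, 13865)) = Rational(-32, 2773)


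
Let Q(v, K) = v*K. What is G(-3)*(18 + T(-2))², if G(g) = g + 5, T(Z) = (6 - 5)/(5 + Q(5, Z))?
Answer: 15842/25 ≈ 633.68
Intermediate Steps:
Q(v, K) = K*v
T(Z) = 1/(5 + 5*Z) (T(Z) = (6 - 5)/(5 + Z*5) = 1/(5 + 5*Z))
G(g) = 5 + g
G(-3)*(18 + T(-2))² = (5 - 3)*(18 + 1/(5*(1 - 2)))² = 2*(18 + (⅕)/(-1))² = 2*(18 + (⅕)*(-1))² = 2*(18 - ⅕)² = 2*(89/5)² = 2*(7921/25) = 15842/25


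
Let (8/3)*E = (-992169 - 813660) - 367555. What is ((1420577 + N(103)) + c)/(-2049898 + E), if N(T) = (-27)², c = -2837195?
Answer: 1415889/2864917 ≈ 0.49422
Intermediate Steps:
N(T) = 729
E = -815019 (E = 3*((-992169 - 813660) - 367555)/8 = 3*(-1805829 - 367555)/8 = (3/8)*(-2173384) = -815019)
((1420577 + N(103)) + c)/(-2049898 + E) = ((1420577 + 729) - 2837195)/(-2049898 - 815019) = (1421306 - 2837195)/(-2864917) = -1415889*(-1/2864917) = 1415889/2864917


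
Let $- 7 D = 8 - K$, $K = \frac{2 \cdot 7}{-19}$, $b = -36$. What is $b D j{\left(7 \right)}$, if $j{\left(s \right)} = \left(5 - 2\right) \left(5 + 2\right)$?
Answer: $\frac{17928}{19} \approx 943.58$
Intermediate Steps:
$K = - \frac{14}{19}$ ($K = 14 \left(- \frac{1}{19}\right) = - \frac{14}{19} \approx -0.73684$)
$j{\left(s \right)} = 21$ ($j{\left(s \right)} = 3 \cdot 7 = 21$)
$D = - \frac{166}{133}$ ($D = - \frac{8 - - \frac{14}{19}}{7} = - \frac{8 + \frac{14}{19}}{7} = \left(- \frac{1}{7}\right) \frac{166}{19} = - \frac{166}{133} \approx -1.2481$)
$b D j{\left(7 \right)} = \left(-36\right) \left(- \frac{166}{133}\right) 21 = \frac{5976}{133} \cdot 21 = \frac{17928}{19}$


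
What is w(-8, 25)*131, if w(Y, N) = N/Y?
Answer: -3275/8 ≈ -409.38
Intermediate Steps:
w(-8, 25)*131 = (25/(-8))*131 = (25*(-1/8))*131 = -25/8*131 = -3275/8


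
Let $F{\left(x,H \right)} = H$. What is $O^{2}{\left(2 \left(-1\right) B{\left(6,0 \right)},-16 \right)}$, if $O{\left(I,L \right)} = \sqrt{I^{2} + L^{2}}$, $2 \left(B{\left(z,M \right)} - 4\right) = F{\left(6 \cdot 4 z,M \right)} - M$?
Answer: $320$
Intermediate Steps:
$B{\left(z,M \right)} = 4$ ($B{\left(z,M \right)} = 4 + \frac{M - M}{2} = 4 + \frac{1}{2} \cdot 0 = 4 + 0 = 4$)
$O^{2}{\left(2 \left(-1\right) B{\left(6,0 \right)},-16 \right)} = \left(\sqrt{\left(2 \left(-1\right) 4\right)^{2} + \left(-16\right)^{2}}\right)^{2} = \left(\sqrt{\left(\left(-2\right) 4\right)^{2} + 256}\right)^{2} = \left(\sqrt{\left(-8\right)^{2} + 256}\right)^{2} = \left(\sqrt{64 + 256}\right)^{2} = \left(\sqrt{320}\right)^{2} = \left(8 \sqrt{5}\right)^{2} = 320$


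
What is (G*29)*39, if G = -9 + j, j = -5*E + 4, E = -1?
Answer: 0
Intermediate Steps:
j = 9 (j = -5*(-1) + 4 = 5 + 4 = 9)
G = 0 (G = -9 + 9 = 0)
(G*29)*39 = (0*29)*39 = 0*39 = 0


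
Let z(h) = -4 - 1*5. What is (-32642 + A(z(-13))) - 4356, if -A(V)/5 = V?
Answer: -36953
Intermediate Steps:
z(h) = -9 (z(h) = -4 - 5 = -9)
A(V) = -5*V
(-32642 + A(z(-13))) - 4356 = (-32642 - 5*(-9)) - 4356 = (-32642 + 45) - 4356 = -32597 - 4356 = -36953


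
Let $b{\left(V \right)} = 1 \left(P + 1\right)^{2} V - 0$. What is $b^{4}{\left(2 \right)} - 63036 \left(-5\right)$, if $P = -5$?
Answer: $1363756$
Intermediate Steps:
$b{\left(V \right)} = 16 V$ ($b{\left(V \right)} = 1 \left(-5 + 1\right)^{2} V - 0 = 1 \left(-4\right)^{2} V + 0 = 1 \cdot 16 V + 0 = 16 V + 0 = 16 V$)
$b^{4}{\left(2 \right)} - 63036 \left(-5\right) = \left(16 \cdot 2\right)^{4} - 63036 \left(-5\right) = 32^{4} - -315180 = 1048576 + 315180 = 1363756$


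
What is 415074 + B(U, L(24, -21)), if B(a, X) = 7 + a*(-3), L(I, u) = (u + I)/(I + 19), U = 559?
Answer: 413404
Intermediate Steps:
L(I, u) = (I + u)/(19 + I)
B(a, X) = 7 - 3*a
415074 + B(U, L(24, -21)) = 415074 + (7 - 3*559) = 415074 + (7 - 1677) = 415074 - 1670 = 413404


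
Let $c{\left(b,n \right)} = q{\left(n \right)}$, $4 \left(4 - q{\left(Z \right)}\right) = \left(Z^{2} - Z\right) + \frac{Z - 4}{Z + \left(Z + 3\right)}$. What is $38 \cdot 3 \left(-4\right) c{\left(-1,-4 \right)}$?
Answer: $\frac{3192}{5} \approx 638.4$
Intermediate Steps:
$q{\left(Z \right)} = 4 - \frac{Z^{2}}{4} + \frac{Z}{4} - \frac{-4 + Z}{4 \left(3 + 2 Z\right)}$ ($q{\left(Z \right)} = 4 - \frac{\left(Z^{2} - Z\right) + \frac{Z - 4}{Z + \left(Z + 3\right)}}{4} = 4 - \frac{\left(Z^{2} - Z\right) + \frac{-4 + Z}{Z + \left(3 + Z\right)}}{4} = 4 - \frac{\left(Z^{2} - Z\right) + \frac{-4 + Z}{3 + 2 Z}}{4} = 4 - \frac{Z^{2} - Z + \frac{-4 + Z}{3 + 2 Z}}{4} = 4 - \left(- \frac{Z}{4} + \frac{Z^{2}}{4} + \frac{-4 + Z}{4 \left(3 + 2 Z\right)}\right) = 4 - \frac{Z^{2}}{4} + \frac{Z}{4} - \frac{-4 + Z}{4 \left(3 + 2 Z\right)}$)
$c{\left(b,n \right)} = \frac{52 - n^{2} - 2 n^{3} + 34 n}{4 \left(3 + 2 n\right)}$
$38 \cdot 3 \left(-4\right) c{\left(-1,-4 \right)} = 38 \cdot 3 \left(-4\right) \frac{52 - \left(-4\right)^{2} - 2 \left(-4\right)^{3} + 34 \left(-4\right)}{4 \left(3 + 2 \left(-4\right)\right)} = 38 \left(-12\right) \frac{52 - 16 - -128 - 136}{4 \left(3 - 8\right)} = - 456 \frac{52 - 16 + 128 - 136}{4 \left(-5\right)} = - 456 \cdot \frac{1}{4} \left(- \frac{1}{5}\right) 28 = \left(-456\right) \left(- \frac{7}{5}\right) = \frac{3192}{5}$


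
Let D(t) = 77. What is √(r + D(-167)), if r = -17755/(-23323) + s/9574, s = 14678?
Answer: √988412129968899959/111647201 ≈ 8.9047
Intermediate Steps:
r = 256160682/111647201 (r = -17755/(-23323) + 14678/9574 = -17755*(-1/23323) + 14678*(1/9574) = 17755/23323 + 7339/4787 = 256160682/111647201 ≈ 2.2944)
√(r + D(-167)) = √(256160682/111647201 + 77) = √(8852995159/111647201) = √988412129968899959/111647201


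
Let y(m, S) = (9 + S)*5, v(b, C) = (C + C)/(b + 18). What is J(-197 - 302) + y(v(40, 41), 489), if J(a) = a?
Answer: 1991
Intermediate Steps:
v(b, C) = 2*C/(18 + b) (v(b, C) = (2*C)/(18 + b) = 2*C/(18 + b))
y(m, S) = 45 + 5*S
J(-197 - 302) + y(v(40, 41), 489) = (-197 - 302) + (45 + 5*489) = -499 + (45 + 2445) = -499 + 2490 = 1991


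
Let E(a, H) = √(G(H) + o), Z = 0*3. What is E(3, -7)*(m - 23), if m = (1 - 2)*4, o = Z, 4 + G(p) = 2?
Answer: -27*I*√2 ≈ -38.184*I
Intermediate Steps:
Z = 0
G(p) = -2 (G(p) = -4 + 2 = -2)
o = 0
E(a, H) = I*√2 (E(a, H) = √(-2 + 0) = √(-2) = I*√2)
m = -4 (m = -1*4 = -4)
E(3, -7)*(m - 23) = (I*√2)*(-4 - 23) = (I*√2)*(-27) = -27*I*√2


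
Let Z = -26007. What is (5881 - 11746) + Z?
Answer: -31872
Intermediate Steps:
(5881 - 11746) + Z = (5881 - 11746) - 26007 = -5865 - 26007 = -31872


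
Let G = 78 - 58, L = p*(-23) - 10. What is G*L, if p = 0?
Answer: -200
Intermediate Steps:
L = -10 (L = 0*(-23) - 10 = 0 - 10 = -10)
G = 20
G*L = 20*(-10) = -200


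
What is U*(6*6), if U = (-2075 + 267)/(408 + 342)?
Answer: -10848/125 ≈ -86.784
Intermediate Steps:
U = -904/375 (U = -1808/750 = -1808*1/750 = -904/375 ≈ -2.4107)
U*(6*6) = -1808*6/125 = -904/375*36 = -10848/125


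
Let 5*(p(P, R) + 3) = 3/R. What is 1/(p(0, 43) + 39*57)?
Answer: 215/477303 ≈ 0.00045045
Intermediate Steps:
p(P, R) = -3 + 3/(5*R) (p(P, R) = -3 + (3/R)/5 = -3 + 3/(5*R))
1/(p(0, 43) + 39*57) = 1/((-3 + (⅗)/43) + 39*57) = 1/((-3 + (⅗)*(1/43)) + 2223) = 1/((-3 + 3/215) + 2223) = 1/(-642/215 + 2223) = 1/(477303/215) = 215/477303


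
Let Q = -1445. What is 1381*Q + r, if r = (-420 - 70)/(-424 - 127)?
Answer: -1099544805/551 ≈ -1.9955e+6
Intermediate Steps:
r = 490/551 (r = -490/(-551) = -490*(-1/551) = 490/551 ≈ 0.88929)
1381*Q + r = 1381*(-1445) + 490/551 = -1995545 + 490/551 = -1099544805/551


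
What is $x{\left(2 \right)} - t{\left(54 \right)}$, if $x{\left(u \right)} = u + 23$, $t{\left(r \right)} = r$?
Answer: $-29$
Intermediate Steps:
$x{\left(u \right)} = 23 + u$
$x{\left(2 \right)} - t{\left(54 \right)} = \left(23 + 2\right) - 54 = 25 - 54 = -29$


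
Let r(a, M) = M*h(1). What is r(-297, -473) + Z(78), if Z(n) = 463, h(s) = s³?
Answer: -10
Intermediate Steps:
r(a, M) = M (r(a, M) = M*1³ = M*1 = M)
r(-297, -473) + Z(78) = -473 + 463 = -10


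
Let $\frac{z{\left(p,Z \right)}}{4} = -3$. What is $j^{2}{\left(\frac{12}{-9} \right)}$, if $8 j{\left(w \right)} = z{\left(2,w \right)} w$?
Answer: $4$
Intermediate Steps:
$z{\left(p,Z \right)} = -12$ ($z{\left(p,Z \right)} = 4 \left(-3\right) = -12$)
$j{\left(w \right)} = - \frac{3 w}{2}$ ($j{\left(w \right)} = \frac{\left(-12\right) w}{8} = - \frac{3 w}{2}$)
$j^{2}{\left(\frac{12}{-9} \right)} = \left(- \frac{3 \frac{12}{-9}}{2}\right)^{2} = \left(- \frac{3 \cdot 12 \left(- \frac{1}{9}\right)}{2}\right)^{2} = \left(\left(- \frac{3}{2}\right) \left(- \frac{4}{3}\right)\right)^{2} = 2^{2} = 4$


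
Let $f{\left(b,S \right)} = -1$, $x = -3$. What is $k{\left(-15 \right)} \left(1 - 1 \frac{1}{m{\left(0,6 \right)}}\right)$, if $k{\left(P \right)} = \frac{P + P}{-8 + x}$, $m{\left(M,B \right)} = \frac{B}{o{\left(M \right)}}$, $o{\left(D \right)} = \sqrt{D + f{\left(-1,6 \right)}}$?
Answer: $\frac{30}{11} - \frac{5 i}{11} \approx 2.7273 - 0.45455 i$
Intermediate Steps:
$o{\left(D \right)} = \sqrt{-1 + D}$ ($o{\left(D \right)} = \sqrt{D - 1} = \sqrt{-1 + D}$)
$m{\left(M,B \right)} = \frac{B}{\sqrt{-1 + M}}$
$k{\left(P \right)} = - \frac{2 P}{11}$ ($k{\left(P \right)} = \frac{P + P}{-8 - 3} = \frac{2 P}{-11} = 2 P \left(- \frac{1}{11}\right) = - \frac{2 P}{11}$)
$k{\left(-15 \right)} \left(1 - 1 \frac{1}{m{\left(0,6 \right)}}\right) = \left(- \frac{2}{11}\right) \left(-15\right) \left(1 - 1 \frac{1}{6 \frac{1}{\sqrt{-1 + 0}}}\right) = \frac{30 \left(1 - 1 \frac{1}{6 \frac{1}{\sqrt{-1}}}\right)}{11} = \frac{30 \left(1 - 1 \frac{1}{6 \left(- i\right)}\right)}{11} = \frac{30 \left(1 - 1 \frac{1}{\left(-6\right) i}\right)}{11} = \frac{30 \left(1 - 1 \frac{i}{6}\right)}{11} = \frac{30 \left(1 - \frac{i}{6}\right)}{11} = \frac{30}{11} - \frac{5 i}{11}$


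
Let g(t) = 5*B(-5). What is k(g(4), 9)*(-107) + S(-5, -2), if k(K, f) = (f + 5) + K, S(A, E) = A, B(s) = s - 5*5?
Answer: 14547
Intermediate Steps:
B(s) = -25 + s (B(s) = s - 25 = -25 + s)
g(t) = -150 (g(t) = 5*(-25 - 5) = 5*(-30) = -150)
k(K, f) = 5 + K + f (k(K, f) = (5 + f) + K = 5 + K + f)
k(g(4), 9)*(-107) + S(-5, -2) = (5 - 150 + 9)*(-107) - 5 = -136*(-107) - 5 = 14552 - 5 = 14547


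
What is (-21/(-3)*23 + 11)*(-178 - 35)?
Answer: -36636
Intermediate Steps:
(-21/(-3)*23 + 11)*(-178 - 35) = (-21*(-1/3)*23 + 11)*(-213) = (7*23 + 11)*(-213) = (161 + 11)*(-213) = 172*(-213) = -36636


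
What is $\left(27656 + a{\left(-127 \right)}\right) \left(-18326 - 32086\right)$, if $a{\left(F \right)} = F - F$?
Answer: $-1394194272$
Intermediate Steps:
$a{\left(F \right)} = 0$
$\left(27656 + a{\left(-127 \right)}\right) \left(-18326 - 32086\right) = \left(27656 + 0\right) \left(-18326 - 32086\right) = 27656 \left(-50412\right) = -1394194272$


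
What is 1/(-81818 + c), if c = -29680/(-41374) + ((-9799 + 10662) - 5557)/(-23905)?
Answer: -494522735/40460409277252 ≈ -1.2222e-5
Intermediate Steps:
c = 451854978/494522735 (c = -29680*(-1/41374) + (863 - 5557)*(-1/23905) = 14840/20687 - 4694*(-1/23905) = 14840/20687 + 4694/23905 = 451854978/494522735 ≈ 0.91372)
1/(-81818 + c) = 1/(-81818 + 451854978/494522735) = 1/(-40460409277252/494522735) = -494522735/40460409277252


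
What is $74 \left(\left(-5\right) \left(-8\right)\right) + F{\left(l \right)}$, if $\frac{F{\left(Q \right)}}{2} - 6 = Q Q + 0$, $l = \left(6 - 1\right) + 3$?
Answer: $3100$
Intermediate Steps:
$l = 8$ ($l = 5 + 3 = 8$)
$F{\left(Q \right)} = 12 + 2 Q^{2}$ ($F{\left(Q \right)} = 12 + 2 \left(Q Q + 0\right) = 12 + 2 \left(Q^{2} + 0\right) = 12 + 2 Q^{2}$)
$74 \left(\left(-5\right) \left(-8\right)\right) + F{\left(l \right)} = 74 \left(\left(-5\right) \left(-8\right)\right) + \left(12 + 2 \cdot 8^{2}\right) = 74 \cdot 40 + \left(12 + 2 \cdot 64\right) = 2960 + \left(12 + 128\right) = 2960 + 140 = 3100$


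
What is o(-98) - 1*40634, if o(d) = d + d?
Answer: -40830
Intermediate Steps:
o(d) = 2*d
o(-98) - 1*40634 = 2*(-98) - 1*40634 = -196 - 40634 = -40830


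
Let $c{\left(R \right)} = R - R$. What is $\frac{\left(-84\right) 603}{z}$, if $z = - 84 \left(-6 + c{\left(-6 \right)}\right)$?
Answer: $- \frac{201}{2} \approx -100.5$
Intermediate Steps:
$c{\left(R \right)} = 0$
$z = 504$ ($z = - 84 \left(-6 + 0\right) = \left(-84\right) \left(-6\right) = 504$)
$\frac{\left(-84\right) 603}{z} = \frac{\left(-84\right) 603}{504} = \left(-50652\right) \frac{1}{504} = - \frac{201}{2}$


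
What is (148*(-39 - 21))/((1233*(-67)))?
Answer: 2960/27537 ≈ 0.10749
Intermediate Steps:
(148*(-39 - 21))/((1233*(-67))) = (148*(-60))/(-82611) = -8880*(-1/82611) = 2960/27537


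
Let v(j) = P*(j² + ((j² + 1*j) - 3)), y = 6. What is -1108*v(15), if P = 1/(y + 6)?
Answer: -42658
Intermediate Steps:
P = 1/12 (P = 1/(6 + 6) = 1/12 ≈ 0.083333)
v(j) = -¼ + j²/6 + j/12 (v(j) = (j² + ((j² + 1*j) - 3))/12 = (j² + ((j² + j) - 3))/12 = (j² + ((j + j²) - 3))/12 = (j² + (-3 + j + j²))/12 = (-3 + j + 2*j²)/12 = -¼ + j²/6 + j/12)
-1108*v(15) = -1108*(-¼ + (⅙)*15² + (1/12)*15) = -1108*(-¼ + (⅙)*225 + 5/4) = -1108*(-¼ + 75/2 + 5/4) = -1108*77/2 = -1*42658 = -42658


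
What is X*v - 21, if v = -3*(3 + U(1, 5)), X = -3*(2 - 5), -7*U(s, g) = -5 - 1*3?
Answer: -930/7 ≈ -132.86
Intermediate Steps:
U(s, g) = 8/7 (U(s, g) = -(-5 - 1*3)/7 = -(-5 - 3)/7 = -⅐*(-8) = 8/7)
X = 9 (X = -3*(-3) = 9)
v = -87/7 (v = -3*(3 + 8/7) = -3*29/7 = -87/7 ≈ -12.429)
X*v - 21 = 9*(-87/7) - 21 = -783/7 - 21 = -930/7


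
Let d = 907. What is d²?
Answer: 822649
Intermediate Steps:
d² = 907² = 822649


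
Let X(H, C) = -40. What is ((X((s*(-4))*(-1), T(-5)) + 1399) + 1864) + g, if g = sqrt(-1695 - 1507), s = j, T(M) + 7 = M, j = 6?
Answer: 3223 + I*sqrt(3202) ≈ 3223.0 + 56.586*I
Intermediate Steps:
T(M) = -7 + M
s = 6
g = I*sqrt(3202) (g = sqrt(-3202) = I*sqrt(3202) ≈ 56.586*I)
((X((s*(-4))*(-1), T(-5)) + 1399) + 1864) + g = ((-40 + 1399) + 1864) + I*sqrt(3202) = (1359 + 1864) + I*sqrt(3202) = 3223 + I*sqrt(3202)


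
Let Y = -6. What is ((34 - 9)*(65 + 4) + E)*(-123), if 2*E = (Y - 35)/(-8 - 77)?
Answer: -36074793/170 ≈ -2.1220e+5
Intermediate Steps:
E = 41/170 (E = ((-6 - 35)/(-8 - 77))/2 = (-41/(-85))/2 = (-41*(-1/85))/2 = (½)*(41/85) = 41/170 ≈ 0.24118)
((34 - 9)*(65 + 4) + E)*(-123) = ((34 - 9)*(65 + 4) + 41/170)*(-123) = (25*69 + 41/170)*(-123) = (1725 + 41/170)*(-123) = (293291/170)*(-123) = -36074793/170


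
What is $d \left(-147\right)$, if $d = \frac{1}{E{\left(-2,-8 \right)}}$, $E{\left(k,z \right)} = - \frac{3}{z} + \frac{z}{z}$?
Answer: $- \frac{1176}{11} \approx -106.91$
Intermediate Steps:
$E{\left(k,z \right)} = 1 - \frac{3}{z}$ ($E{\left(k,z \right)} = - \frac{3}{z} + 1 = 1 - \frac{3}{z}$)
$d = \frac{8}{11}$ ($d = \frac{1}{\frac{1}{-8} \left(-3 - 8\right)} = \frac{1}{\left(- \frac{1}{8}\right) \left(-11\right)} = \frac{1}{\frac{11}{8}} = \frac{8}{11} \approx 0.72727$)
$d \left(-147\right) = \frac{8}{11} \left(-147\right) = - \frac{1176}{11}$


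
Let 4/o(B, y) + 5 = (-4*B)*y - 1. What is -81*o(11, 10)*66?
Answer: 10692/223 ≈ 47.946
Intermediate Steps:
o(B, y) = 4/(-6 - 4*B*y) (o(B, y) = 4/(-5 + ((-4*B)*y - 1)) = 4/(-5 + (-4*B*y - 1)) = 4/(-5 + (-1 - 4*B*y)) = 4/(-6 - 4*B*y))
-81*o(11, 10)*66 = -(-162)/(3 + 2*11*10)*66 = -(-162)/(3 + 220)*66 = -(-162)/223*66 = -81*(-2/223)*66 = (162/223)*66 = 10692/223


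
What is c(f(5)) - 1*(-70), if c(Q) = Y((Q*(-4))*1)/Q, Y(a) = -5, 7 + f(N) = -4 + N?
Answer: 425/6 ≈ 70.833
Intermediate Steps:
f(N) = -11 + N (f(N) = -7 + (-4 + N) = -11 + N)
c(Q) = -5/Q
c(f(5)) - 1*(-70) = -5/(-11 + 5) - 1*(-70) = -5/(-6) + 70 = -5*(-⅙) + 70 = ⅚ + 70 = 425/6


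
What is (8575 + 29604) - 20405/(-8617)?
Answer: 47001264/1231 ≈ 38181.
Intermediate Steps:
(8575 + 29604) - 20405/(-8617) = 38179 - 20405*(-1/8617) = 38179 + 2915/1231 = 47001264/1231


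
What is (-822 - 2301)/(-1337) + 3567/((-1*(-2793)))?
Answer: 642458/177821 ≈ 3.6129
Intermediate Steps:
(-822 - 2301)/(-1337) + 3567/((-1*(-2793))) = -3123*(-1/1337) + 3567/2793 = 3123/1337 + 3567*(1/2793) = 3123/1337 + 1189/931 = 642458/177821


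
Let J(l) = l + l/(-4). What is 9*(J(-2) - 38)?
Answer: -711/2 ≈ -355.50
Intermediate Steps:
J(l) = 3*l/4 (J(l) = l + l*(-¼) = l - l/4 = 3*l/4)
9*(J(-2) - 38) = 9*((¾)*(-2) - 38) = 9*(-3/2 - 38) = 9*(-79/2) = -711/2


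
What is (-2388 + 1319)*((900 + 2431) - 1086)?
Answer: -2399905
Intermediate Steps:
(-2388 + 1319)*((900 + 2431) - 1086) = -1069*(3331 - 1086) = -1069*2245 = -2399905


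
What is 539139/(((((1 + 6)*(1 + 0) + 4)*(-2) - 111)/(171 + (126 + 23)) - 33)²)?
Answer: 55207833600/114340249 ≈ 482.84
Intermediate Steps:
539139/(((((1 + 6)*(1 + 0) + 4)*(-2) - 111)/(171 + (126 + 23)) - 33)²) = 539139/((((7*1 + 4)*(-2) - 111)/(171 + 149) - 33)²) = 539139/((((7 + 4)*(-2) - 111)/320 - 33)²) = 539139/(((11*(-2) - 111)*(1/320) - 33)²) = 539139/(((-22 - 111)*(1/320) - 33)²) = 539139/((-133*1/320 - 33)²) = 539139/((-133/320 - 33)²) = 539139/((-10693/320)²) = 539139/(114340249/102400) = 539139*(102400/114340249) = 55207833600/114340249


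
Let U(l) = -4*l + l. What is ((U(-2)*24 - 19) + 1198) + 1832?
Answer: 3155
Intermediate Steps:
U(l) = -3*l
((U(-2)*24 - 19) + 1198) + 1832 = ((-3*(-2)*24 - 19) + 1198) + 1832 = ((6*24 - 19) + 1198) + 1832 = ((144 - 19) + 1198) + 1832 = (125 + 1198) + 1832 = 1323 + 1832 = 3155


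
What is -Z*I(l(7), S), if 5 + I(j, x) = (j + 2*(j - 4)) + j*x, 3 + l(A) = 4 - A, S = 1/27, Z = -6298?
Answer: -1769738/9 ≈ -1.9664e+5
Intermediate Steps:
S = 1/27 ≈ 0.037037
l(A) = 1 - A (l(A) = -3 + (4 - A) = 1 - A)
I(j, x) = -13 + 3*j + j*x (I(j, x) = -5 + ((j + 2*(j - 4)) + j*x) = -5 + ((j + 2*(-4 + j)) + j*x) = -5 + ((j + (-8 + 2*j)) + j*x) = -5 + ((-8 + 3*j) + j*x) = -5 + (-8 + 3*j + j*x) = -13 + 3*j + j*x)
-Z*I(l(7), S) = -(-6298)*(-13 + 3*(1 - 1*7) + (1 - 1*7)*(1/27)) = -(-6298)*(-13 + 3*(1 - 7) + (1 - 7)*(1/27)) = -(-6298)*(-13 + 3*(-6) - 6*1/27) = -(-6298)*(-13 - 18 - 2/9) = -(-6298)*(-281)/9 = -1*1769738/9 = -1769738/9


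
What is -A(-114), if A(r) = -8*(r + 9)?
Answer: -840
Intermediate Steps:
A(r) = -72 - 8*r (A(r) = -8*(9 + r) = -72 - 8*r)
-A(-114) = -(-72 - 8*(-114)) = -(-72 + 912) = -1*840 = -840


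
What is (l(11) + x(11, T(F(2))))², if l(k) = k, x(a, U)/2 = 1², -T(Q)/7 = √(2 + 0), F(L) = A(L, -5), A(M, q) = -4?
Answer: 169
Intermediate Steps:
F(L) = -4
T(Q) = -7*√2 (T(Q) = -7*√(2 + 0) = -7*√2)
x(a, U) = 2 (x(a, U) = 2*1² = 2*1 = 2)
(l(11) + x(11, T(F(2))))² = (11 + 2)² = 13² = 169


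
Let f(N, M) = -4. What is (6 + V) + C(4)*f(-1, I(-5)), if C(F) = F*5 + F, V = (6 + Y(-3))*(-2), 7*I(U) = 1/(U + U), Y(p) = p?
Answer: -96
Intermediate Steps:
I(U) = 1/(14*U) (I(U) = 1/(7*(U + U)) = 1/(7*((2*U))) = (1/(2*U))/7 = 1/(14*U))
V = -6 (V = (6 - 3)*(-2) = 3*(-2) = -6)
C(F) = 6*F (C(F) = 5*F + F = 6*F)
(6 + V) + C(4)*f(-1, I(-5)) = (6 - 6) + (6*4)*(-4) = 0 + 24*(-4) = 0 - 96 = -96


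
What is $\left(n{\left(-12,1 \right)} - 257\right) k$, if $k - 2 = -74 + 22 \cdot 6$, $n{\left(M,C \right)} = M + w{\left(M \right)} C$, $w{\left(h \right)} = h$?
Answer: $-16860$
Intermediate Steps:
$n{\left(M,C \right)} = M + C M$ ($n{\left(M,C \right)} = M + M C = M + C M$)
$k = 60$ ($k = 2 + \left(-74 + 22 \cdot 6\right) = 2 + \left(-74 + 132\right) = 2 + 58 = 60$)
$\left(n{\left(-12,1 \right)} - 257\right) k = \left(- 12 \left(1 + 1\right) - 257\right) 60 = \left(\left(-12\right) 2 - 257\right) 60 = \left(-24 - 257\right) 60 = \left(-281\right) 60 = -16860$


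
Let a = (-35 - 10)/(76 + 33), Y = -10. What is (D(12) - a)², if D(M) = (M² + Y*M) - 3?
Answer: 5447556/11881 ≈ 458.51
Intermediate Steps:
a = -45/109 ≈ -0.41284
D(M) = -3 + M² - 10*M (D(M) = (M² - 10*M) - 3 = -3 + M² - 10*M)
(D(12) - a)² = ((-3 + 12² - 10*12) - 1*(-45/109))² = ((-3 + 144 - 120) + 45/109)² = (21 + 45/109)² = (2334/109)² = 5447556/11881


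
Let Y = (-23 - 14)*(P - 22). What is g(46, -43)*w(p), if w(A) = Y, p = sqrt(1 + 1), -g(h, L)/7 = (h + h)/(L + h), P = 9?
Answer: -309764/3 ≈ -1.0325e+5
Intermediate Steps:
g(h, L) = -14*h/(L + h) (g(h, L) = -7*(h + h)/(L + h) = -7*2*h/(L + h) = -14*h/(L + h))
p = sqrt(2) ≈ 1.4142
Y = 481 (Y = (-23 - 14)*(9 - 22) = -37*(-13) = 481)
w(A) = 481
g(46, -43)*w(p) = -14*46/(-43 + 46)*481 = -14*46/3*481 = -14*46*1/3*481 = -644/3*481 = -309764/3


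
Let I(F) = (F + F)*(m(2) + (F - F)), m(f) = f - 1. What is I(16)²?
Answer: 1024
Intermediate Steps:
m(f) = -1 + f
I(F) = 2*F (I(F) = (F + F)*((-1 + 2) + (F - F)) = (2*F)*(1 + 0) = (2*F)*1 = 2*F)
I(16)² = (2*16)² = 32² = 1024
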